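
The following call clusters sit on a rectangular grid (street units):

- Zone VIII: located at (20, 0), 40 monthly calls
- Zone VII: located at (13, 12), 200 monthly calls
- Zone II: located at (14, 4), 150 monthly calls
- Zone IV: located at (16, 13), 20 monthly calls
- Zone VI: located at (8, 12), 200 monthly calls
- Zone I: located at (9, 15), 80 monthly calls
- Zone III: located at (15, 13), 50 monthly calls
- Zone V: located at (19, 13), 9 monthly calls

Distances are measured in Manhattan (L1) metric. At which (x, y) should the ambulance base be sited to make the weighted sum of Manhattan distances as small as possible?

(13, 12)

Manhattan distance separates: Σwᵢ(|x−xᵢ|+|y−yᵢ|) = Σwᵢ|x−xᵢ| + Σwᵢ|y−yᵢ|, so x and y are optimised independently as 1-D weighted medians.
Total weight W = 749; half = 374.5.
x-coordinate, sorted with cumulative weight:
  x=8 (Zone VI, w=200) cum 200
  x=9 (Zone I, w=80) cum 280
  x=13 (Zone VII, w=200) cum 480  ← median
  x=14 (Zone II, w=150) cum 630
  x=15 (Zone III, w=50) cum 680
  x=16 (Zone IV, w=20) cum 700
  x=19 (Zone V, w=9) cum 709
  x=20 (Zone VIII, w=40) cum 749
⇒ x* = 13
y-coordinate, sorted with cumulative weight:
  y=0 (Zone VIII, w=40) cum 40
  y=4 (Zone II, w=150) cum 190
  y=12 (Zone VII, w=200) cum 390  ← median
  y=12 (Zone VI, w=200) cum 590
  y=13 (Zone IV, w=20) cum 610
  y=13 (Zone III, w=50) cum 660
  y=13 (Zone V, w=9) cum 669
  y=15 (Zone I, w=80) cum 749
⇒ y* = 12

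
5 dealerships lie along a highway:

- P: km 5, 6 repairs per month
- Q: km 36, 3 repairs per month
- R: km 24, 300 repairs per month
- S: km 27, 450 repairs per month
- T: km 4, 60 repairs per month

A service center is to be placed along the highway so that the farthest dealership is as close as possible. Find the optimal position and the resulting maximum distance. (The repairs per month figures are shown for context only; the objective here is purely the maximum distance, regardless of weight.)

The 1-center on a line is the midpoint of the two extreme points: leftmost at 4, rightmost at 36.
Optimal location = (4 + 36)/2 = 20; maximum distance = (36 − 4)/2 = 16.

location 20, max distance 16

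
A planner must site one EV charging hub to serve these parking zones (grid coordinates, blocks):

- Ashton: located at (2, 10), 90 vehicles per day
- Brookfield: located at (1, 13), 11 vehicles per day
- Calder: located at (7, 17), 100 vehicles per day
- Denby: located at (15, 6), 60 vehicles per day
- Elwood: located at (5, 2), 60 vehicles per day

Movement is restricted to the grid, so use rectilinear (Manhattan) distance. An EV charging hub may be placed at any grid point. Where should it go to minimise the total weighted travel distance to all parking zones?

Manhattan distance separates: Σwᵢ(|x−xᵢ|+|y−yᵢ|) = Σwᵢ|x−xᵢ| + Σwᵢ|y−yᵢ|, so x and y are optimised independently as 1-D weighted medians.
Total weight W = 321; half = 160.5.
x-coordinate, sorted with cumulative weight:
  x=1 (Brookfield, w=11) cum 11
  x=2 (Ashton, w=90) cum 101
  x=5 (Elwood, w=60) cum 161  ← median
  x=7 (Calder, w=100) cum 261
  x=15 (Denby, w=60) cum 321
⇒ x* = 5
y-coordinate, sorted with cumulative weight:
  y=2 (Elwood, w=60) cum 60
  y=6 (Denby, w=60) cum 120
  y=10 (Ashton, w=90) cum 210  ← median
  y=13 (Brookfield, w=11) cum 221
  y=17 (Calder, w=100) cum 321
⇒ y* = 10

(5, 10)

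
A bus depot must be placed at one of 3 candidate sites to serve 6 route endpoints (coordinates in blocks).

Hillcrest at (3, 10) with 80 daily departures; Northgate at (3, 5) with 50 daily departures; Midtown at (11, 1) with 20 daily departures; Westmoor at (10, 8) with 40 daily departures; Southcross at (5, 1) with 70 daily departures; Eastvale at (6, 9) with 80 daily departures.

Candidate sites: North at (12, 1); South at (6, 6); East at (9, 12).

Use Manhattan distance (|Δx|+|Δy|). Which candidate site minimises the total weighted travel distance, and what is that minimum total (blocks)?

South, total 1860 blocks

Total weighted distance at each candidate:
  North (12, 1): total = 4080
  South (6, 6): total = 1860
  East (9, 12): total = 3280
Minimum is at South with total 1860 blocks.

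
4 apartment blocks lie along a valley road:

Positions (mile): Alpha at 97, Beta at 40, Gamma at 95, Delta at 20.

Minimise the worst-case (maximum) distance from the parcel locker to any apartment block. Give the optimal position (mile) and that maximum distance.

The 1-center on a line is the midpoint of the two extreme points: leftmost at 20, rightmost at 97.
Optimal location = (20 + 97)/2 = 58.5; maximum distance = (97 − 20)/2 = 38.5.

location 58.5, max distance 38.5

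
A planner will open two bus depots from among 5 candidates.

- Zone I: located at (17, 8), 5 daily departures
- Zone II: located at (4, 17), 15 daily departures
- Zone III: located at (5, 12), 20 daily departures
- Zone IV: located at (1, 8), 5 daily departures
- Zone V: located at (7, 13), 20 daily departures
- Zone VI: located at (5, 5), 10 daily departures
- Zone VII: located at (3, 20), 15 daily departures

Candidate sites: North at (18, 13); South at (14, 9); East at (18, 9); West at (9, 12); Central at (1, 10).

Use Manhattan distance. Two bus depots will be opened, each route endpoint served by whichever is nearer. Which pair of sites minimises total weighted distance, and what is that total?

Evaluate every pair (each demand assigned to the nearer of the two):
  {West, Central}: total = 630
  {East, West}: total = 680
  {South, West}: total = 690
  {North, West}: total = 700
  {East, Central}: total = 740
  {South, Central}: total = 750
  {North, Central}: total = 760
  {South, East}: total = 1270
  {North, South}: total = 1280
  {North, East}: total = 1370
Best pair: {West, Central} with total 630.

{West, Central}, total 630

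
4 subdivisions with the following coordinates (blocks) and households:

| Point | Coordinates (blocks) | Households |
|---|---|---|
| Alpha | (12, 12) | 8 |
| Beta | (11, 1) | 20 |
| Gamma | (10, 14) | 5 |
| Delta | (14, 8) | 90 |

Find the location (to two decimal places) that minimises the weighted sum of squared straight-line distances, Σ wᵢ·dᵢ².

The minimiser of Σwᵢ‖p−pᵢ‖² is the weighted centroid p* = (Σwᵢpᵢ)/(Σwᵢ).
Σwᵢ = 123.
Σwᵢxᵢ = 8·12 + 20·11 + 5·10 + 90·14 = 1626.
Σwᵢyᵢ = 8·12 + 20·1 + 5·14 + 90·8 = 906.
x* = 1626/123 = 13.22, y* = 906/123 = 7.37.

(13.22, 7.37)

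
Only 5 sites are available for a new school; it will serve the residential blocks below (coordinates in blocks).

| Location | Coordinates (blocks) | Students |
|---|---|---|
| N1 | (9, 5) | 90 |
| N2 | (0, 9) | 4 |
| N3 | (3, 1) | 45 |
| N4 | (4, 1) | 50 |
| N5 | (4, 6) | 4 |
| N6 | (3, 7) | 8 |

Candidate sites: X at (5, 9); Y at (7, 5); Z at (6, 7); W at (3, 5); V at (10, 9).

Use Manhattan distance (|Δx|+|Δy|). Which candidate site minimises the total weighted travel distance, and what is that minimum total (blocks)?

Y, total 998 blocks

Total weighted distance at each candidate:
  X (5, 9): total = 1688
  Y (7, 5): total = 998
  Z (6, 7): total = 1323
  W (3, 5): total = 1022
  V (10, 9): total = 1973
Minimum is at Y with total 998 blocks.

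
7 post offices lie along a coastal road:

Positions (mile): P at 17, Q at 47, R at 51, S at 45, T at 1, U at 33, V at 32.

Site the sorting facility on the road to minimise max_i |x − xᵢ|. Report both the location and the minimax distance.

The 1-center on a line is the midpoint of the two extreme points: leftmost at 1, rightmost at 51.
Optimal location = (1 + 51)/2 = 26; maximum distance = (51 − 1)/2 = 25.

location 26, max distance 25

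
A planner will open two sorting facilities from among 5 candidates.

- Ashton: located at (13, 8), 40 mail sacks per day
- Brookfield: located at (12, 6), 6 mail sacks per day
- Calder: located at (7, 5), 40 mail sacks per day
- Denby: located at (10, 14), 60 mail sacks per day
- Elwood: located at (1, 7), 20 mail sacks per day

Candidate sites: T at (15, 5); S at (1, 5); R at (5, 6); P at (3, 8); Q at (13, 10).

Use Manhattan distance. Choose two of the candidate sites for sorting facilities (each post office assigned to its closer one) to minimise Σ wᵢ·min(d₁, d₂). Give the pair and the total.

{R, Q}, total 750

Evaluate every pair (each demand assigned to the nearer of the two):
  {R, Q}: total = 750
  {S, Q}: total = 810
  {P, Q}: total = 870
  {T, Q}: total = 1144
  {T, R}: total = 1224
  {T, S}: total = 1344
  {T, P}: total = 1344
  {S, R}: total = 1382
  {R, P}: total = 1402
  {S, P}: total = 1526
Best pair: {R, Q} with total 750.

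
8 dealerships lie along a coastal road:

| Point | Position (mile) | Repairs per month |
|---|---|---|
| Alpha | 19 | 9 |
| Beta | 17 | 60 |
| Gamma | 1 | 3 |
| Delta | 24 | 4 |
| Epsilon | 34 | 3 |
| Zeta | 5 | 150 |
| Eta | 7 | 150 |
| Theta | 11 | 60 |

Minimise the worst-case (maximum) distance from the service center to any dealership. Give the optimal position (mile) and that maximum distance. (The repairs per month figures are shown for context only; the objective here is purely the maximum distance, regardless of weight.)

location 17.5, max distance 16.5

The 1-center on a line is the midpoint of the two extreme points: leftmost at 1, rightmost at 34.
Optimal location = (1 + 34)/2 = 17.5; maximum distance = (34 − 1)/2 = 16.5.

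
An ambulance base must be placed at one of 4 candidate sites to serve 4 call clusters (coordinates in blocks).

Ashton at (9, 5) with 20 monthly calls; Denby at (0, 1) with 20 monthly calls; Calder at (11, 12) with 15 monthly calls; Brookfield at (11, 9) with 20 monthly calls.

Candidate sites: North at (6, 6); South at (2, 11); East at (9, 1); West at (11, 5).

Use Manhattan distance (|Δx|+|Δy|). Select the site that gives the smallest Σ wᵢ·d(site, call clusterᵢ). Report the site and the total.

West, total 525 blocks

Total weighted distance at each candidate:
  North (6, 6): total = 625
  South (2, 11): total = 870
  East (9, 1): total = 655
  West (11, 5): total = 525
Minimum is at West with total 525 blocks.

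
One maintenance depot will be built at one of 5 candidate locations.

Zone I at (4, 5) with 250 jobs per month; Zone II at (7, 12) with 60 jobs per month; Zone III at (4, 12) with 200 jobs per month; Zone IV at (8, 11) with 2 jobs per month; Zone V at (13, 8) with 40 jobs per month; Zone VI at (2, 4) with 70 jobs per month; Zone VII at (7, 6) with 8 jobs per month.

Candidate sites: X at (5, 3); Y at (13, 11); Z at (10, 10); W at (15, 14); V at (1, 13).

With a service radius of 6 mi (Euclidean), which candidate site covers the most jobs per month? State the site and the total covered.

X, covering 328

Coverage radius r = 6 mi; a point is covered iff (Δx)²+(Δy)² ≤ 6² = 36.
  X (5, 3): covers {Zone I, Zone VI, Zone VII} → 328
  Y (13, 11): covers {Zone IV, Zone V} → 42
  Z (10, 10): covers {Zone II, Zone IV, Zone V, Zone VII} → 110
  W (15, 14): covers {none} → 0
  V (1, 13): covers {Zone III} → 200
Maximum coverage at X: 328 jobs per month.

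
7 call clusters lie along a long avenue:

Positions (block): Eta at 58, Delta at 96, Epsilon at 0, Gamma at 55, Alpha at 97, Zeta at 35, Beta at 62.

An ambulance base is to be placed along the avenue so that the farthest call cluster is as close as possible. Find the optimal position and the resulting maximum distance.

location 48.5, max distance 48.5

The 1-center on a line is the midpoint of the two extreme points: leftmost at 0, rightmost at 97.
Optimal location = (0 + 97)/2 = 48.5; maximum distance = (97 − 0)/2 = 48.5.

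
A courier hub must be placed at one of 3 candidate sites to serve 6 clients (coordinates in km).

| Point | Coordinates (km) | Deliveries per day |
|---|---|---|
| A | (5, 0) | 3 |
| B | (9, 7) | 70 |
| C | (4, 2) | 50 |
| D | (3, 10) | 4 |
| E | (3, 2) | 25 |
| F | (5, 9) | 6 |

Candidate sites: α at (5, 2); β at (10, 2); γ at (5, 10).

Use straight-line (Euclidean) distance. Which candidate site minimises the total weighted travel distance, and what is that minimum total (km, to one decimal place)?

Total weighted distance at each candidate:
  α (5, 2): total = 629.2
  β (10, 2): total = 942.2
  γ (5, 10): total = 1003.3
Minimum is at α with total 629.2 km.

α, total 629.2 km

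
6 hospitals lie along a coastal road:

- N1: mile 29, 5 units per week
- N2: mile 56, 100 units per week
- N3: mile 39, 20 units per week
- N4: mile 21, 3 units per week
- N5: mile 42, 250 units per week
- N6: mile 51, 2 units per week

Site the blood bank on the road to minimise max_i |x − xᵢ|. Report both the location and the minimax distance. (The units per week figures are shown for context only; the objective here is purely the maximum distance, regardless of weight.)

The 1-center on a line is the midpoint of the two extreme points: leftmost at 21, rightmost at 56.
Optimal location = (21 + 56)/2 = 38.5; maximum distance = (56 − 21)/2 = 17.5.

location 38.5, max distance 17.5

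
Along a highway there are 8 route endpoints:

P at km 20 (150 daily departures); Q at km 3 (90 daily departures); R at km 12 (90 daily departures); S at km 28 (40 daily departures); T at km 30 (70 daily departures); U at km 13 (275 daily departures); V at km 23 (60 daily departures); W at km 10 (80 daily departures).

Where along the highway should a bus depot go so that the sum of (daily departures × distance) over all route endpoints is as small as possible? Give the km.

x = 13

For a sum of weighted absolute distances on a line, the optimum is the weighted median (not the mean). Total weight W = 855; half-weight = 427.5.
Sort by position and accumulate weight:
  km 3 (Q, w=90) → cum 90
  km 10 (W, w=80) → cum 170
  km 12 (R, w=90) → cum 260
  km 13 (U, w=275) → cum 535  ≥ 427.5 → median here
  km 20 (P, w=150) → cum 685
  km 23 (V, w=60) → cum 745
  km 28 (S, w=40) → cum 785
  km 30 (T, w=70) → cum 855
Optimal location: km 13.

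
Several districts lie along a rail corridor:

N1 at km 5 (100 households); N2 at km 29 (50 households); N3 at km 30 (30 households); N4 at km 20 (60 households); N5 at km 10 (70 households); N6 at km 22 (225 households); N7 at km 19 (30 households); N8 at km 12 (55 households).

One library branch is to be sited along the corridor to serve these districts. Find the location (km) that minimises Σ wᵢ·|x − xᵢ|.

For a sum of weighted absolute distances on a line, the optimum is the weighted median (not the mean). Total weight W = 620; half-weight = 310.
Sort by position and accumulate weight:
  km 5 (N1, w=100) → cum 100
  km 10 (N5, w=70) → cum 170
  km 12 (N8, w=55) → cum 225
  km 19 (N7, w=30) → cum 255
  km 20 (N4, w=60) → cum 315  ≥ 310 → median here
  km 22 (N6, w=225) → cum 540
  km 29 (N2, w=50) → cum 590
  km 30 (N3, w=30) → cum 620
Optimal location: km 20.

x = 20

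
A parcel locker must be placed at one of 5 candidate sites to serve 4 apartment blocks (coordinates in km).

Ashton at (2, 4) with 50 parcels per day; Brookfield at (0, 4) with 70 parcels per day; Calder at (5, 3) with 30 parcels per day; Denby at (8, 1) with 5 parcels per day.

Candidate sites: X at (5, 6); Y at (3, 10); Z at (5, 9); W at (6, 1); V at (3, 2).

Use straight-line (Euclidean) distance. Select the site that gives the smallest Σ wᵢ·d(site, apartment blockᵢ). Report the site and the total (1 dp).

Total weighted distance at each candidate:
  X (5, 6): total = 676.4
  Y (3, 10): total = 1043.6
  Z (5, 9): total = 1009.2
  W (6, 1): total = 796.7
  V (3, 2): total = 456.8
Minimum is at V with total 456.8 km.

V, total 456.8 km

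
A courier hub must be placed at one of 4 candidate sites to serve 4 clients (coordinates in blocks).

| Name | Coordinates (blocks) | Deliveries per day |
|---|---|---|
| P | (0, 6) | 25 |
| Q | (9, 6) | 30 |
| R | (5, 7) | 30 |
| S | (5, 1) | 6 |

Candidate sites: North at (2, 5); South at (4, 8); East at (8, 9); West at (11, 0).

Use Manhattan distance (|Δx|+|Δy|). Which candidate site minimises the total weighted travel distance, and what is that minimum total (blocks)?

Total weighted distance at each candidate:
  North (2, 5): total = 507
  South (4, 8): total = 468
  East (8, 9): total = 611
  West (11, 0): total = 1097
Minimum is at South with total 468 blocks.

South, total 468 blocks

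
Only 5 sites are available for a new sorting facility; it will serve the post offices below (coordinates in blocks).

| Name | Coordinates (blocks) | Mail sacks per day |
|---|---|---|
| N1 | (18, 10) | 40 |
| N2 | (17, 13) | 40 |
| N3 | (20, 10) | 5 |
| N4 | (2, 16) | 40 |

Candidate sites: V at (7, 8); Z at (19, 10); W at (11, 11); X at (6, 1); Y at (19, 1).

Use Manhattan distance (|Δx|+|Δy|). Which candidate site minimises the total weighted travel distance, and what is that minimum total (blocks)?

Z, total 1165 blocks

Total weighted distance at each candidate:
  V (7, 8): total = 1715
  Z (19, 10): total = 1165
  W (11, 11): total = 1250
  X (6, 1): total = 2635
  Y (19, 1): total = 2290
Minimum is at Z with total 1165 blocks.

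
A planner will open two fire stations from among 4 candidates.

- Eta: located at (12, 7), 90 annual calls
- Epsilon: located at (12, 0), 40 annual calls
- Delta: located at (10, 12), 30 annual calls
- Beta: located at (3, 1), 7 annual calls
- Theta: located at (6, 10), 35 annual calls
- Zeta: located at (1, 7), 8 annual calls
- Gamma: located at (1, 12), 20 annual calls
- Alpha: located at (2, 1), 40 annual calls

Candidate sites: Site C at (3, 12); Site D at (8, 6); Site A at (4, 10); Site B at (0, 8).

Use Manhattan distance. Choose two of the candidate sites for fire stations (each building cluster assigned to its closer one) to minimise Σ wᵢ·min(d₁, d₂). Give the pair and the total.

{Site D, Site A}, total 1818

Evaluate every pair (each demand assigned to the nearer of the two):
  {Site D, Site A}: total = 1818
  {Site C, Site D}: total = 1841
  {Site D, Site B}: total = 1846
  {Site A, Site B}: total = 2566
  {Site C, Site A}: total = 2588
  {Site C, Site B}: total = 2841
Best pair: {Site D, Site A} with total 1818.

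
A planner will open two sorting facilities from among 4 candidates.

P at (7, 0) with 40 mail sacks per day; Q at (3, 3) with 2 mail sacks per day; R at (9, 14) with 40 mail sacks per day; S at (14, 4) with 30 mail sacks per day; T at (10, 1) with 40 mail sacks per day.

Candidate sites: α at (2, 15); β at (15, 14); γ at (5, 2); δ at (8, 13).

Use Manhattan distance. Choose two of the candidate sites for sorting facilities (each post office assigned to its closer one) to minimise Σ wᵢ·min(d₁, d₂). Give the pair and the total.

Evaluate every pair (each demand assigned to the nearer of the two):
  {γ, δ}: total = 816
  {β, γ}: total = 976
  {α, γ}: total = 1056
  {β, δ}: total = 1560
  {α, δ}: total = 1676
  {α, β}: total = 2116
Best pair: {γ, δ} with total 816.

{γ, δ}, total 816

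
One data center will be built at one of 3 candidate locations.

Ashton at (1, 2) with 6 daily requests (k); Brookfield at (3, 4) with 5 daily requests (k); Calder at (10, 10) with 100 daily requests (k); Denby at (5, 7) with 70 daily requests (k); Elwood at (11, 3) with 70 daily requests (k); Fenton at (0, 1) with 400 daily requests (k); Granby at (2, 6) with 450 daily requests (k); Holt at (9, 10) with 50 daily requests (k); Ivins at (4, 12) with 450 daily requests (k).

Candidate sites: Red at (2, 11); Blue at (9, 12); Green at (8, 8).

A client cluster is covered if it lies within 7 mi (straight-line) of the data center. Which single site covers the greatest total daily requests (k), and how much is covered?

Green, covering 1195

Coverage radius r = 7 mi; a point is covered iff (Δx)²+(Δy)² ≤ 7² = 49.
  Red (2, 11): covers {Denby, Granby, Ivins} → 970
  Blue (9, 12): covers {Calder, Denby, Holt, Ivins} → 670
  Green (8, 8): covers {Brookfield, Calder, Denby, Elwood, Granby, Holt, Ivins} → 1195
Maximum coverage at Green: 1195 daily requests (k).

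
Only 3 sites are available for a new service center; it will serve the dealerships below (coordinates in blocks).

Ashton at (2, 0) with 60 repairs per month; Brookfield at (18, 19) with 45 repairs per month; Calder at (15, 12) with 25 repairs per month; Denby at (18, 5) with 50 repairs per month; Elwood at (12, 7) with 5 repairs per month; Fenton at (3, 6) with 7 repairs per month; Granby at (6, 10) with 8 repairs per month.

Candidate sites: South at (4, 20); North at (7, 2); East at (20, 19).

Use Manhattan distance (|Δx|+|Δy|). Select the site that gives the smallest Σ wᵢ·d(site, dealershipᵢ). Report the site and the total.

North, total 3008 blocks

Total weighted distance at each candidate:
  South (4, 20): total = 4226
  North (7, 2): total = 3008
  East (20, 19): total = 3904
Minimum is at North with total 3008 blocks.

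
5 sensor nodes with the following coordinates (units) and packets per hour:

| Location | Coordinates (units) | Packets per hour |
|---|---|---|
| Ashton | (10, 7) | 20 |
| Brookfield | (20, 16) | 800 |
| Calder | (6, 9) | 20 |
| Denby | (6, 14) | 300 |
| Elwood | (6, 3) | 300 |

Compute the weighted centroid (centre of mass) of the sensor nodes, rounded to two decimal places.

The minimiser of Σwᵢ‖p−pᵢ‖² is the weighted centroid p* = (Σwᵢpᵢ)/(Σwᵢ).
Σwᵢ = 1440.
Σwᵢxᵢ = 20·10 + 800·20 + 20·6 + 300·6 + 300·6 = 19920.
Σwᵢyᵢ = 20·7 + 800·16 + 20·9 + 300·14 + 300·3 = 18220.
x* = 19920/1440 = 13.83, y* = 18220/1440 = 12.65.

(13.83, 12.65)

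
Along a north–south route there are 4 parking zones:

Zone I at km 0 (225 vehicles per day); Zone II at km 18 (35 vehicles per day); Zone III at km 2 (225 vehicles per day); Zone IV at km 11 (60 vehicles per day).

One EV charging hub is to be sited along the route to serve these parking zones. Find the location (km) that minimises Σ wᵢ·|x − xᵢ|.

x = 2

For a sum of weighted absolute distances on a line, the optimum is the weighted median (not the mean). Total weight W = 545; half-weight = 272.5.
Sort by position and accumulate weight:
  km 0 (Zone I, w=225) → cum 225
  km 2 (Zone III, w=225) → cum 450  ≥ 272.5 → median here
  km 11 (Zone IV, w=60) → cum 510
  km 18 (Zone II, w=35) → cum 545
Optimal location: km 2.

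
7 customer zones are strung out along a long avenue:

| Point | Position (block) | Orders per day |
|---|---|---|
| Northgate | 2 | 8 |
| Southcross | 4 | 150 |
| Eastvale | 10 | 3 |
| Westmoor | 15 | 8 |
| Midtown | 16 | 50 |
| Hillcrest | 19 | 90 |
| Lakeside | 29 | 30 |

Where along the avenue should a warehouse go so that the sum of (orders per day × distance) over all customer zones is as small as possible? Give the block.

x = 16

For a sum of weighted absolute distances on a line, the optimum is the weighted median (not the mean). Total weight W = 339; half-weight = 169.5.
Sort by position and accumulate weight:
  block 2 (Northgate, w=8) → cum 8
  block 4 (Southcross, w=150) → cum 158
  block 10 (Eastvale, w=3) → cum 161
  block 15 (Westmoor, w=8) → cum 169
  block 16 (Midtown, w=50) → cum 219  ≥ 169.5 → median here
  block 19 (Hillcrest, w=90) → cum 309
  block 29 (Lakeside, w=30) → cum 339
Optimal location: block 16.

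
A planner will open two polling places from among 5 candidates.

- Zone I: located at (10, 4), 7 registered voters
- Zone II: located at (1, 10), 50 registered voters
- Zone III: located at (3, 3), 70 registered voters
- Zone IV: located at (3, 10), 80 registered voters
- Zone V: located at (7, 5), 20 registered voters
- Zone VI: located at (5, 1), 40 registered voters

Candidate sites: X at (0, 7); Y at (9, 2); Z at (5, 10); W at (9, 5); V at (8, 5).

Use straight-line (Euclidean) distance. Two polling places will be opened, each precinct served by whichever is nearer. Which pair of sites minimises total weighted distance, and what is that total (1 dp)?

Evaluate every pair (each demand assigned to the nearer of the two):
  {Z, V}: total = 972.6
  {Y, Z}: total = 1038.5
  {Z, W}: total = 1078.9
  {X, V}: total = 1083.2
  {X, Y}: total = 1100.2
  {X, W}: total = 1123.7
  {X, Z}: total = 1142.9
  {Y, V}: total = 1573.3
  {W, V}: total = 1602.7
  {Y, W}: total = 1737.1
Best pair: {Z, V} with total 972.6.

{Z, V}, total 972.6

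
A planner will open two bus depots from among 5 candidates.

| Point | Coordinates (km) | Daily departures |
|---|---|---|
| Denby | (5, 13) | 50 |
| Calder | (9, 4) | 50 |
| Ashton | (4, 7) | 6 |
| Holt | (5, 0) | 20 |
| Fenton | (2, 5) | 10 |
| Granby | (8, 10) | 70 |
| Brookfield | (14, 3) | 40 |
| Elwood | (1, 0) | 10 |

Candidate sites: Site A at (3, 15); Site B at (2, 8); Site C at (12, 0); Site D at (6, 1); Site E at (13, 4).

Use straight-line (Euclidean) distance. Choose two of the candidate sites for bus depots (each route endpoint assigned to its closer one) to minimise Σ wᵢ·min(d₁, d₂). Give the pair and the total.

Evaluate every pair (each demand assigned to the nearer of the two):
  {Site B, Site E}: total = 1285.8
  {Site A, Site E}: total = 1347.2
  {Site A, Site D}: total = 1352.2
  {Site B, Site C}: total = 1392.5
  {Site B, Site D}: total = 1398.9
  {Site A, Site C}: total = 1429.5
  {Site D, Site E}: total = 1579.2
  {Site C, Site D}: total = 1777.6
  {Site A, Site B}: total = 1802.2
  {Site C, Site E}: total = 1822.7
Best pair: {Site B, Site E} with total 1285.8.

{Site B, Site E}, total 1285.8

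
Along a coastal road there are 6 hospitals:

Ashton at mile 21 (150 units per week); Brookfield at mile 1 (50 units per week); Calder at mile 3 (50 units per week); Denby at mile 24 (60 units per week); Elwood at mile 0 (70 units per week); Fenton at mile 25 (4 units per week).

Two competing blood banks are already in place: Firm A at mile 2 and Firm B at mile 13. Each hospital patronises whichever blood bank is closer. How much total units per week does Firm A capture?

170

The indifferent point is the midpoint (2+13)/2 = 7.5; hospitals left of it (closer to Firm A at 2) go to Firm A, those right go to Firm B.
  Elwood at 0 (w=70) → Firm A
  Brookfield at 1 (w=50) → Firm A
  Calder at 3 (w=50) → Firm A
  Ashton at 21 (w=150) → Firm B
  Denby at 24 (w=60) → Firm B
  Fenton at 25 (w=4) → Firm B
Firm A captures 170; Firm B captures 214.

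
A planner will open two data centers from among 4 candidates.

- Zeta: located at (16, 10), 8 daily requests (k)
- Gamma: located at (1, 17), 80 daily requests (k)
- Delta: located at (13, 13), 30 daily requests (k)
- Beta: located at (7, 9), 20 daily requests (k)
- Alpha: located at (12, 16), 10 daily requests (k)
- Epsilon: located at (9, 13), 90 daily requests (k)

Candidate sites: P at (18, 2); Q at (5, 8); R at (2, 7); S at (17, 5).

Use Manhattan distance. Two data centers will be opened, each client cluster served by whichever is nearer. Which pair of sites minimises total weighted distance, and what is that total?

{Q, R}, total 2394

Evaluate every pair (each demand assigned to the nearer of the two):
  {Q, R}: total = 2394
  {Q, S}: total = 2468
  {P, Q}: total = 2530
  {R, S}: total = 2758
  {P, R}: total = 2940
  {P, S}: total = 4528
Best pair: {Q, R} with total 2394.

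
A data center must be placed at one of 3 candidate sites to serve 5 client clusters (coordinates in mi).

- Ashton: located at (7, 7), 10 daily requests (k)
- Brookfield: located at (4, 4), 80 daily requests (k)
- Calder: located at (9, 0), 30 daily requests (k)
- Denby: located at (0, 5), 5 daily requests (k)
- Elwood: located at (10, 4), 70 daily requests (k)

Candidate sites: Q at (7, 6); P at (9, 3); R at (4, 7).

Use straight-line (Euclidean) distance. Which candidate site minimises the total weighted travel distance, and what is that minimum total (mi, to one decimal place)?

Total weighted distance at each candidate:
  Q (7, 6): total = 775.9
  P (9, 3): total = 687.7
  R (4, 7): total = 1020.0
Minimum is at P with total 687.7 mi.

P, total 687.7 mi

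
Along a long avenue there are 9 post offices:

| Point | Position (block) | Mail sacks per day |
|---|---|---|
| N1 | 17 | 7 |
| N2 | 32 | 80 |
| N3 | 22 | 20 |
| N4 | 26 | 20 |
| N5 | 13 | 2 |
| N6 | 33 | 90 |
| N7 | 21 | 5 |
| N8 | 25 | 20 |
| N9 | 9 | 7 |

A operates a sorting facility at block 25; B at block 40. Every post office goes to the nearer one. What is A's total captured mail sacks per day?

The indifferent point is the midpoint (25+40)/2 = 32.5; post offices left of it (closer to A at 25) go to A, those right go to B.
  N9 at 9 (w=7) → A
  N5 at 13 (w=2) → A
  N1 at 17 (w=7) → A
  N7 at 21 (w=5) → A
  N3 at 22 (w=20) → A
  N8 at 25 (w=20) → A
  N4 at 26 (w=20) → A
  N2 at 32 (w=80) → A
  N6 at 33 (w=90) → B
A captures 161; B captures 90.

161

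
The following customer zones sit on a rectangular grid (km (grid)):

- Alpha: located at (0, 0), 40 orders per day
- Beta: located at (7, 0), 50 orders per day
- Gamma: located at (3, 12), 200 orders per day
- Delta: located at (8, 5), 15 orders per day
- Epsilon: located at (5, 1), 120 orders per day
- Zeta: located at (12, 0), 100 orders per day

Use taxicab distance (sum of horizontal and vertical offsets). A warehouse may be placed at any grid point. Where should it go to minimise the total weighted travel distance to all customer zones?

Manhattan distance separates: Σwᵢ(|x−xᵢ|+|y−yᵢ|) = Σwᵢ|x−xᵢ| + Σwᵢ|y−yᵢ|, so x and y are optimised independently as 1-D weighted medians.
Total weight W = 525; half = 262.5.
x-coordinate, sorted with cumulative weight:
  x=0 (Alpha, w=40) cum 40
  x=3 (Gamma, w=200) cum 240
  x=5 (Epsilon, w=120) cum 360  ← median
  x=7 (Beta, w=50) cum 410
  x=8 (Delta, w=15) cum 425
  x=12 (Zeta, w=100) cum 525
⇒ x* = 5
y-coordinate, sorted with cumulative weight:
  y=0 (Alpha, w=40) cum 40
  y=0 (Beta, w=50) cum 90
  y=0 (Zeta, w=100) cum 190
  y=1 (Epsilon, w=120) cum 310  ← median
  y=5 (Delta, w=15) cum 325
  y=12 (Gamma, w=200) cum 525
⇒ y* = 1

(5, 1)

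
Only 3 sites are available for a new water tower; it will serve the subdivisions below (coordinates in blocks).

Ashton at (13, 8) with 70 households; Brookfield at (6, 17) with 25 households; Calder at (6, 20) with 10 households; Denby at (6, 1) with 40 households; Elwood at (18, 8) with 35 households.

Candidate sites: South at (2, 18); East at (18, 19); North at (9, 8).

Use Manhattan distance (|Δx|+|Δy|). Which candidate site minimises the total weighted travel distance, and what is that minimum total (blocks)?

North, total 1445 blocks

Total weighted distance at each candidate:
  South (2, 18): total = 3405
  East (18, 19): total = 3185
  North (9, 8): total = 1445
Minimum is at North with total 1445 blocks.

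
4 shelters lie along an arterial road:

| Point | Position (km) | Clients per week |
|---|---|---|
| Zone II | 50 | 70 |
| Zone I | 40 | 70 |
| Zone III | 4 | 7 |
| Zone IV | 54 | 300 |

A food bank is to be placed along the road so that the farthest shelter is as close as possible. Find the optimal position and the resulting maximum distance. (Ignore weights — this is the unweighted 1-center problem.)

The 1-center on a line is the midpoint of the two extreme points: leftmost at 4, rightmost at 54.
Optimal location = (4 + 54)/2 = 29; maximum distance = (54 − 4)/2 = 25.

location 29, max distance 25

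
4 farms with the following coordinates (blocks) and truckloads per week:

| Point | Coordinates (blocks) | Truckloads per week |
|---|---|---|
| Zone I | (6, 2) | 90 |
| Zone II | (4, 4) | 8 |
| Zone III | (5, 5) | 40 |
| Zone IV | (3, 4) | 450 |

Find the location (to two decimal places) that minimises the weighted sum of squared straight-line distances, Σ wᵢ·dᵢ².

The minimiser of Σwᵢ‖p−pᵢ‖² is the weighted centroid p* = (Σwᵢpᵢ)/(Σwᵢ).
Σwᵢ = 588.
Σwᵢxᵢ = 90·6 + 8·4 + 40·5 + 450·3 = 2122.
Σwᵢyᵢ = 90·2 + 8·4 + 40·5 + 450·4 = 2212.
x* = 2122/588 = 3.61, y* = 2212/588 = 3.76.

(3.61, 3.76)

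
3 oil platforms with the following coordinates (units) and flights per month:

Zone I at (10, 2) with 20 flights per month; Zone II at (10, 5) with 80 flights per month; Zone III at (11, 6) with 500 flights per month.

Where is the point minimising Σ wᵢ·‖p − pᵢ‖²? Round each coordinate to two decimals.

(10.83, 5.73)

The minimiser of Σwᵢ‖p−pᵢ‖² is the weighted centroid p* = (Σwᵢpᵢ)/(Σwᵢ).
Σwᵢ = 600.
Σwᵢxᵢ = 20·10 + 80·10 + 500·11 = 6500.
Σwᵢyᵢ = 20·2 + 80·5 + 500·6 = 3440.
x* = 6500/600 = 10.83, y* = 3440/600 = 5.73.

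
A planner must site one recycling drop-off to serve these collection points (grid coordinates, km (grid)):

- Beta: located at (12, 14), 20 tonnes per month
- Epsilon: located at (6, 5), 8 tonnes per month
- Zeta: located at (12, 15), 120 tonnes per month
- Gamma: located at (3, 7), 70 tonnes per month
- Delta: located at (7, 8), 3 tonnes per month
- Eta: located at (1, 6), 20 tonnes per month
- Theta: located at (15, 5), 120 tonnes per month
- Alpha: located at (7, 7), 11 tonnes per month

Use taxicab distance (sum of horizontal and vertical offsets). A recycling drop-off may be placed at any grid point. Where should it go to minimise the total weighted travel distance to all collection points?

Manhattan distance separates: Σwᵢ(|x−xᵢ|+|y−yᵢ|) = Σwᵢ|x−xᵢ| + Σwᵢ|y−yᵢ|, so x and y are optimised independently as 1-D weighted medians.
Total weight W = 372; half = 186.
x-coordinate, sorted with cumulative weight:
  x=1 (Eta, w=20) cum 20
  x=3 (Gamma, w=70) cum 90
  x=6 (Epsilon, w=8) cum 98
  x=7 (Delta, w=3) cum 101
  x=7 (Alpha, w=11) cum 112
  x=12 (Beta, w=20) cum 132
  x=12 (Zeta, w=120) cum 252  ← median
  x=15 (Theta, w=120) cum 372
⇒ x* = 12
y-coordinate, sorted with cumulative weight:
  y=5 (Epsilon, w=8) cum 8
  y=5 (Theta, w=120) cum 128
  y=6 (Eta, w=20) cum 148
  y=7 (Gamma, w=70) cum 218  ← median
  y=7 (Alpha, w=11) cum 229
  y=8 (Delta, w=3) cum 232
  y=14 (Beta, w=20) cum 252
  y=15 (Zeta, w=120) cum 372
⇒ y* = 7

(12, 7)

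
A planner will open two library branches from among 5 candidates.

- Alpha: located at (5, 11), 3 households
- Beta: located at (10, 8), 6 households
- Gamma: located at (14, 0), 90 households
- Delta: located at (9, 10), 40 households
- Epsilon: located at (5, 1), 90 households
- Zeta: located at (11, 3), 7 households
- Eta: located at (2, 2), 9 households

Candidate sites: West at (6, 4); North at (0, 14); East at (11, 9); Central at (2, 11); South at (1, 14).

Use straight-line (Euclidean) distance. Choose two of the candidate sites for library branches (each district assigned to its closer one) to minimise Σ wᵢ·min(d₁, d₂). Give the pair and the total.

Evaluate every pair (each demand assigned to the nearer of the two):
  {West, East}: total = 1282.4
  {West, Central}: total = 1476.8
  {West, South}: total = 1482.8
  {West, North}: total = 1485.3
  {East, Central}: total = 1983.7
  {East, South}: total = 2011.4
  {North, East}: total = 2013.9
  {North, Central}: total = 2913.1
  {Central, South}: total = 2913.1
  {North, South}: total = 3593.7
Best pair: {West, East} with total 1282.4.

{West, East}, total 1282.4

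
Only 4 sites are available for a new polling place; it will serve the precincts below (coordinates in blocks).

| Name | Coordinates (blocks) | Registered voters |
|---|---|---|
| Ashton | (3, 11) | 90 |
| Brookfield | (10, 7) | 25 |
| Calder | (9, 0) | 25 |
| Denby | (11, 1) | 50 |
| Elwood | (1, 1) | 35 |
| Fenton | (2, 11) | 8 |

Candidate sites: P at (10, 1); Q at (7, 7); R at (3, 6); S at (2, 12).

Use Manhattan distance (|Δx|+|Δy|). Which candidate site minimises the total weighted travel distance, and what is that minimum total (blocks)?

Total weighted distance at each candidate:
  P (10, 1): total = 2239
  Q (7, 7): total = 2012
  R (3, 6): total = 1893
  S (2, 12): total = 2408
Minimum is at R with total 1893 blocks.

R, total 1893 blocks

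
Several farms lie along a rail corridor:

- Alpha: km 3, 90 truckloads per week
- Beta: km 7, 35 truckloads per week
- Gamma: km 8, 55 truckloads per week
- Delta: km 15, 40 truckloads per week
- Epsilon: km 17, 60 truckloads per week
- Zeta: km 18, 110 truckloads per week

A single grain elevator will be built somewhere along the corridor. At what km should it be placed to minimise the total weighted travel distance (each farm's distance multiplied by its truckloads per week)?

x = 15

For a sum of weighted absolute distances on a line, the optimum is the weighted median (not the mean). Total weight W = 390; half-weight = 195.
Sort by position and accumulate weight:
  km 3 (Alpha, w=90) → cum 90
  km 7 (Beta, w=35) → cum 125
  km 8 (Gamma, w=55) → cum 180
  km 15 (Delta, w=40) → cum 220  ≥ 195 → median here
  km 17 (Epsilon, w=60) → cum 280
  km 18 (Zeta, w=110) → cum 390
Optimal location: km 15.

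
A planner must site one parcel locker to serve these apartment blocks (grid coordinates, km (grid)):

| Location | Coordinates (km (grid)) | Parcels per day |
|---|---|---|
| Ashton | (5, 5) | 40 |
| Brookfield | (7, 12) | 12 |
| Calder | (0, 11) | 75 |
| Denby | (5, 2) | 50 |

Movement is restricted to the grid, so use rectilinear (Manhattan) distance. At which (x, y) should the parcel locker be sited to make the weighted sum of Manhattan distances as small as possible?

(5, 5)

Manhattan distance separates: Σwᵢ(|x−xᵢ|+|y−yᵢ|) = Σwᵢ|x−xᵢ| + Σwᵢ|y−yᵢ|, so x and y are optimised independently as 1-D weighted medians.
Total weight W = 177; half = 88.5.
x-coordinate, sorted with cumulative weight:
  x=0 (Calder, w=75) cum 75
  x=5 (Ashton, w=40) cum 115  ← median
  x=5 (Denby, w=50) cum 165
  x=7 (Brookfield, w=12) cum 177
⇒ x* = 5
y-coordinate, sorted with cumulative weight:
  y=2 (Denby, w=50) cum 50
  y=5 (Ashton, w=40) cum 90  ← median
  y=11 (Calder, w=75) cum 165
  y=12 (Brookfield, w=12) cum 177
⇒ y* = 5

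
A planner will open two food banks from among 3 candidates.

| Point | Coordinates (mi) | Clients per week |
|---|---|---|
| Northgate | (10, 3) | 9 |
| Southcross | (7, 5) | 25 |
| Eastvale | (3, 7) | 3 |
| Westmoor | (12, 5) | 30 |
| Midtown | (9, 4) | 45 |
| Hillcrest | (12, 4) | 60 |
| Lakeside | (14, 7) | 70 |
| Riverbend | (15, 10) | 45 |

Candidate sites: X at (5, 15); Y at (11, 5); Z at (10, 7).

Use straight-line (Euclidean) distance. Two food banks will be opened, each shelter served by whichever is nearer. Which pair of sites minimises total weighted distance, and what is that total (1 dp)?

{Y, Z}, total 861.5

Evaluate every pair (each demand assigned to the nearer of the two):
  {Y, Z}: total = 861.5
  {X, Y}: total = 900.9
  {X, Z}: total = 1133.0
Best pair: {Y, Z} with total 861.5.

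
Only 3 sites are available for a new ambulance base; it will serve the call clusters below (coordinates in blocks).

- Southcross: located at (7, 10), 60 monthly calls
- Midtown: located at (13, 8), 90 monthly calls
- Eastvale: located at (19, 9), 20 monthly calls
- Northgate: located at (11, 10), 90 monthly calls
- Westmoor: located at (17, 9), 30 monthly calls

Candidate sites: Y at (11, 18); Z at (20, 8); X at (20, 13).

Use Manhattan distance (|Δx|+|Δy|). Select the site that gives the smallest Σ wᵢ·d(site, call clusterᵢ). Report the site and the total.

Total weighted distance at each candidate:
  Y (11, 18): total = 3310
  Z (20, 8): total = 2680
  X (20, 13): total = 3430
Minimum is at Z with total 2680 blocks.

Z, total 2680 blocks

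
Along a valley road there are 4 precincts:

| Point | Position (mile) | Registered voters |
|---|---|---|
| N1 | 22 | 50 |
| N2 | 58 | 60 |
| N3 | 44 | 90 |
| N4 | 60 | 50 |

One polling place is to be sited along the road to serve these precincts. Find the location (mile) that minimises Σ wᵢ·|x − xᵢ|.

For a sum of weighted absolute distances on a line, the optimum is the weighted median (not the mean). Total weight W = 250; half-weight = 125.
Sort by position and accumulate weight:
  mile 22 (N1, w=50) → cum 50
  mile 44 (N3, w=90) → cum 140  ≥ 125 → median here
  mile 58 (N2, w=60) → cum 200
  mile 60 (N4, w=50) → cum 250
Optimal location: mile 44.

x = 44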